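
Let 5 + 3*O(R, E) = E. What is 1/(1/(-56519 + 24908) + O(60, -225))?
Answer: -10537/807837 ≈ -0.013043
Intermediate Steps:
O(R, E) = -5/3 + E/3
1/(1/(-56519 + 24908) + O(60, -225)) = 1/(1/(-56519 + 24908) + (-5/3 + (⅓)*(-225))) = 1/(1/(-31611) + (-5/3 - 75)) = 1/(-1/31611 - 230/3) = 1/(-807837/10537) = -10537/807837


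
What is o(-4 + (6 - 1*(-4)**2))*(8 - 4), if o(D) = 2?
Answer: 8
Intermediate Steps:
o(-4 + (6 - 1*(-4)**2))*(8 - 4) = 2*(8 - 4) = 2*4 = 8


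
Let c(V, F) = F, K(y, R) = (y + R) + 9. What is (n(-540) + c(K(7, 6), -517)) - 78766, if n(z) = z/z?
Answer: -79282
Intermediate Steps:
n(z) = 1
K(y, R) = 9 + R + y (K(y, R) = (R + y) + 9 = 9 + R + y)
(n(-540) + c(K(7, 6), -517)) - 78766 = (1 - 517) - 78766 = -516 - 78766 = -79282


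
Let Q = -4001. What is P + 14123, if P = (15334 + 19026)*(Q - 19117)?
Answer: -794320357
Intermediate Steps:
P = -794334480 (P = (15334 + 19026)*(-4001 - 19117) = 34360*(-23118) = -794334480)
P + 14123 = -794334480 + 14123 = -794320357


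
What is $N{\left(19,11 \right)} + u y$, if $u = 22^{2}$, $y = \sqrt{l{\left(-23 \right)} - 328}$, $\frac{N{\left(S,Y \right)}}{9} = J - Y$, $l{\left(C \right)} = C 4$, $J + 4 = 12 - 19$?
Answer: $-198 + 968 i \sqrt{105} \approx -198.0 + 9919.0 i$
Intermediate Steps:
$J = -11$ ($J = -4 + \left(12 - 19\right) = -4 - 7 = -11$)
$l{\left(C \right)} = 4 C$
$N{\left(S,Y \right)} = -99 - 9 Y$ ($N{\left(S,Y \right)} = 9 \left(-11 - Y\right) = -99 - 9 Y$)
$y = 2 i \sqrt{105}$ ($y = \sqrt{4 \left(-23\right) - 328} = \sqrt{-92 - 328} = \sqrt{-420} = 2 i \sqrt{105} \approx 20.494 i$)
$u = 484$
$N{\left(19,11 \right)} + u y = \left(-99 - 99\right) + 484 \cdot 2 i \sqrt{105} = \left(-99 - 99\right) + 968 i \sqrt{105} = -198 + 968 i \sqrt{105}$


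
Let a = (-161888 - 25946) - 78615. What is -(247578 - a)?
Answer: -514027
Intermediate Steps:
a = -266449 (a = -187834 - 78615 = -266449)
-(247578 - a) = -(247578 - 1*(-266449)) = -(247578 + 266449) = -1*514027 = -514027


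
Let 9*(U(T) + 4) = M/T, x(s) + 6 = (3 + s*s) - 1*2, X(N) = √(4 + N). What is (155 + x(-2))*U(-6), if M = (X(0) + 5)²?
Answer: -20405/27 ≈ -755.74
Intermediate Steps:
x(s) = -5 + s² (x(s) = -6 + ((3 + s*s) - 1*2) = -6 + ((3 + s²) - 2) = -6 + (1 + s²) = -5 + s²)
M = 49 (M = (√(4 + 0) + 5)² = (√4 + 5)² = (2 + 5)² = 7² = 49)
U(T) = -4 + 49/(9*T) (U(T) = -4 + (49/T)/9 = -4 + 49/(9*T))
(155 + x(-2))*U(-6) = (155 + (-5 + (-2)²))*(-4 + (49/9)/(-6)) = (155 + (-5 + 4))*(-4 + (49/9)*(-⅙)) = (155 - 1)*(-4 - 49/54) = 154*(-265/54) = -20405/27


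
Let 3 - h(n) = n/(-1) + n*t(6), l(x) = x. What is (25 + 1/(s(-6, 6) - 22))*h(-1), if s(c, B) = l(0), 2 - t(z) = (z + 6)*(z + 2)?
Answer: -25254/11 ≈ -2295.8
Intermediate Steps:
t(z) = 2 - (2 + z)*(6 + z) (t(z) = 2 - (z + 6)*(z + 2) = 2 - (6 + z)*(2 + z) = 2 - (2 + z)*(6 + z))
s(c, B) = 0
h(n) = 3 + 95*n (h(n) = 3 - (n/(-1) + n*(-10 - 1*6**2 - 8*6)) = 3 - (n*(-1) + n*(-10 - 1*36 - 48)) = 3 - (-n + n*(-10 - 36 - 48)) = 3 - (-n + n*(-94)) = 3 - (-n - 94*n) = 3 - (-95)*n = 3 + 95*n)
(25 + 1/(s(-6, 6) - 22))*h(-1) = (25 + 1/(0 - 22))*(3 + 95*(-1)) = (25 + 1/(-22))*(3 - 95) = (25 - 1/22)*(-92) = (549/22)*(-92) = -25254/11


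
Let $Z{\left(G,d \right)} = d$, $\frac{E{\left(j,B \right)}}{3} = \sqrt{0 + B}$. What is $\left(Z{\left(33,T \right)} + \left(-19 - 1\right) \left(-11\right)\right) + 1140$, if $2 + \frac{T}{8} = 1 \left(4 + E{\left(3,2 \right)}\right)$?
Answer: $1376 + 24 \sqrt{2} \approx 1409.9$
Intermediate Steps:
$E{\left(j,B \right)} = 3 \sqrt{B}$ ($E{\left(j,B \right)} = 3 \sqrt{0 + B} = 3 \sqrt{B}$)
$T = 16 + 24 \sqrt{2}$ ($T = -16 + 8 \cdot 1 \left(4 + 3 \sqrt{2}\right) = -16 + 8 \left(4 + 3 \sqrt{2}\right) = -16 + \left(32 + 24 \sqrt{2}\right) = 16 + 24 \sqrt{2} \approx 49.941$)
$\left(Z{\left(33,T \right)} + \left(-19 - 1\right) \left(-11\right)\right) + 1140 = \left(\left(16 + 24 \sqrt{2}\right) + \left(-19 - 1\right) \left(-11\right)\right) + 1140 = \left(\left(16 + 24 \sqrt{2}\right) - -220\right) + 1140 = \left(\left(16 + 24 \sqrt{2}\right) + 220\right) + 1140 = \left(236 + 24 \sqrt{2}\right) + 1140 = 1376 + 24 \sqrt{2}$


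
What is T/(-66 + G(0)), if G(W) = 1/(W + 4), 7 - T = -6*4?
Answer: -124/263 ≈ -0.47148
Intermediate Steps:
T = 31 (T = 7 - (-6)*4 = 7 - 1*(-24) = 7 + 24 = 31)
G(W) = 1/(4 + W)
T/(-66 + G(0)) = 31/(-66 + 1/(4 + 0)) = 31/(-66 + 1/4) = 31/(-263/4) = -4/263*31 = -124/263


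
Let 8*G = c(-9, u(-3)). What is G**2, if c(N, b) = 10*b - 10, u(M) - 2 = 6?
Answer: 1225/16 ≈ 76.563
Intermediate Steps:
u(M) = 8 (u(M) = 2 + 6 = 8)
c(N, b) = -10 + 10*b
G = 35/4 (G = (-10 + 10*8)/8 = (-10 + 80)/8 = (1/8)*70 = 35/4 ≈ 8.7500)
G**2 = (35/4)**2 = 1225/16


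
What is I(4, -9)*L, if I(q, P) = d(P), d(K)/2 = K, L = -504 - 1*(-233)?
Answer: 4878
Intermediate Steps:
L = -271 (L = -504 + 233 = -271)
d(K) = 2*K
I(q, P) = 2*P
I(4, -9)*L = (2*(-9))*(-271) = -18*(-271) = 4878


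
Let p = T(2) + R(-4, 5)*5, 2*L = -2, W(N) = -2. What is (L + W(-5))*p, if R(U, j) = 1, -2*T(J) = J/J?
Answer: -27/2 ≈ -13.500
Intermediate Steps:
T(J) = -1/2 (T(J) = -J/(2*J) = -1/2*1 = -1/2)
L = -1 (L = (1/2)*(-2) = -1)
p = 9/2 (p = -1/2 + 1*5 = -1/2 + 5 = 9/2 ≈ 4.5000)
(L + W(-5))*p = (-1 - 2)*(9/2) = -3*9/2 = -27/2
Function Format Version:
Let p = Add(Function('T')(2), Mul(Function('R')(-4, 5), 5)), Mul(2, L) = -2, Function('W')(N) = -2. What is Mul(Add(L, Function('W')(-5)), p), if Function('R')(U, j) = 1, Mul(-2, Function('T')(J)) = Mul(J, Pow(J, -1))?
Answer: Rational(-27, 2) ≈ -13.500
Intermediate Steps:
Function('T')(J) = Rational(-1, 2) (Function('T')(J) = Mul(Rational(-1, 2), Mul(J, Pow(J, -1))) = Mul(Rational(-1, 2), 1) = Rational(-1, 2))
L = -1 (L = Mul(Rational(1, 2), -2) = -1)
p = Rational(9, 2) (p = Add(Rational(-1, 2), Mul(1, 5)) = Add(Rational(-1, 2), 5) = Rational(9, 2) ≈ 4.5000)
Mul(Add(L, Function('W')(-5)), p) = Mul(Add(-1, -2), Rational(9, 2)) = Mul(-3, Rational(9, 2)) = Rational(-27, 2)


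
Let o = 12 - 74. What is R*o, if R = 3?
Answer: -186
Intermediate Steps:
o = -62
R*o = 3*(-62) = -186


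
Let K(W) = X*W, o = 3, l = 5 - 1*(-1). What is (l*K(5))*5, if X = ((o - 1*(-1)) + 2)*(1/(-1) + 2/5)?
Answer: -540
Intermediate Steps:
l = 6 (l = 5 + 1 = 6)
X = -18/5 (X = ((3 - 1*(-1)) + 2)*(1/(-1) + 2/5) = ((3 + 1) + 2)*(1*(-1) + 2*(⅕)) = (4 + 2)*(-1 + ⅖) = 6*(-⅗) = -18/5 ≈ -3.6000)
K(W) = -18*W/5
(l*K(5))*5 = (6*(-18/5*5))*5 = (6*(-18))*5 = -108*5 = -540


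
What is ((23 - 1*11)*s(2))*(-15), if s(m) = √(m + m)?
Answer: -360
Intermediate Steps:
s(m) = √2*√m (s(m) = √(2*m) = √2*√m)
((23 - 1*11)*s(2))*(-15) = ((23 - 1*11)*(√2*√2))*(-15) = ((23 - 11)*2)*(-15) = (12*2)*(-15) = 24*(-15) = -360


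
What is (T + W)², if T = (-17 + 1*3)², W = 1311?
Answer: 2271049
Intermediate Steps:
T = 196 (T = (-17 + 3)² = (-14)² = 196)
(T + W)² = (196 + 1311)² = 1507² = 2271049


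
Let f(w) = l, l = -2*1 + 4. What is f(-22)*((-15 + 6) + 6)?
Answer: -6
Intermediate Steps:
l = 2 (l = -2 + 4 = 2)
f(w) = 2
f(-22)*((-15 + 6) + 6) = 2*((-15 + 6) + 6) = 2*(-9 + 6) = 2*(-3) = -6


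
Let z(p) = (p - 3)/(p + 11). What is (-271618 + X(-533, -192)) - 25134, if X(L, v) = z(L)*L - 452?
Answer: -77713088/261 ≈ -2.9775e+5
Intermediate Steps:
z(p) = (-3 + p)/(11 + p)
X(L, v) = -452 + L*(-3 + L)/(11 + L) (X(L, v) = ((-3 + L)/(11 + L))*L - 452 = L*(-3 + L)/(11 + L) - 452 = -452 + L*(-3 + L)/(11 + L))
(-271618 + X(-533, -192)) - 25134 = (-271618 + (-4972 + (-533)² - 455*(-533))/(11 - 533)) - 25134 = (-271618 + (-4972 + 284089 + 242515)/(-522)) - 25134 = (-271618 - 1/522*521632) - 25134 = (-271618 - 260816/261) - 25134 = -71153114/261 - 25134 = -77713088/261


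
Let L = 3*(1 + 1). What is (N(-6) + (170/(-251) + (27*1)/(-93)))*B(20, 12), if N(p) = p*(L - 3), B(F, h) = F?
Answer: -2951740/7781 ≈ -379.35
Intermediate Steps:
L = 6 (L = 3*2 = 6)
N(p) = 3*p (N(p) = p*(6 - 3) = p*3 = 3*p)
(N(-6) + (170/(-251) + (27*1)/(-93)))*B(20, 12) = (3*(-6) + (170/(-251) + (27*1)/(-93)))*20 = (-18 + (170*(-1/251) + 27*(-1/93)))*20 = (-18 + (-170/251 - 9/31))*20 = (-18 - 7529/7781)*20 = -147587/7781*20 = -2951740/7781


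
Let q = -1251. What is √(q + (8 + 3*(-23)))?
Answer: 4*I*√82 ≈ 36.222*I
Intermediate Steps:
√(q + (8 + 3*(-23))) = √(-1251 + (8 + 3*(-23))) = √(-1251 + (8 - 69)) = √(-1251 - 61) = √(-1312) = 4*I*√82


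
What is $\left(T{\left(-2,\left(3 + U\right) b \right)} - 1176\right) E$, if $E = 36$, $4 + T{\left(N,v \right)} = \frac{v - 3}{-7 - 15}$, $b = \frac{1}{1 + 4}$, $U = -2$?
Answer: $- \frac{2336148}{55} \approx -42475.0$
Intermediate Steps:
$b = \frac{1}{5} \approx 0.2$
$T{\left(N,v \right)} = - \frac{85}{22} - \frac{v}{22}$ ($T{\left(N,v \right)} = -4 + \frac{v - 3}{-7 - 15} = -4 + \frac{-3 + v}{-22} = -4 + \left(-3 + v\right) \left(- \frac{1}{22}\right) = -4 - \left(- \frac{3}{22} + \frac{v}{22}\right) = - \frac{85}{22} - \frac{v}{22}$)
$\left(T{\left(-2,\left(3 + U\right) b \right)} - 1176\right) E = \left(\left(- \frac{85}{22} - \frac{\left(3 - 2\right) \frac{1}{5}}{22}\right) - 1176\right) 36 = \left(\left(- \frac{85}{22} - \frac{1 \cdot \frac{1}{5}}{22}\right) - 1176\right) 36 = \left(\left(- \frac{85}{22} - \frac{1}{110}\right) - 1176\right) 36 = \left(- \frac{213}{55} - 1176\right) 36 = \left(- \frac{64893}{55}\right) 36 = - \frac{2336148}{55}$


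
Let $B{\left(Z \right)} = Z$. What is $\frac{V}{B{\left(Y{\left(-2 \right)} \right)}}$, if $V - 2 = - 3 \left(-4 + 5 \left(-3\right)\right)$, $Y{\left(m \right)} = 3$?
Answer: $\frac{59}{3} \approx 19.667$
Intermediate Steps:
$V = 59$ ($V = 2 - 3 \left(-4 + 5 \left(-3\right)\right) = 2 - 3 \left(-4 - 15\right) = 2 - -57 = 2 + 57 = 59$)
$\frac{V}{B{\left(Y{\left(-2 \right)} \right)}} = \frac{59}{3}$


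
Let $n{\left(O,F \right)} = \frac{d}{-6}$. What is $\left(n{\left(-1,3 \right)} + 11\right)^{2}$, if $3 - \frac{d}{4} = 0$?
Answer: $81$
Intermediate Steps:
$d = 12$ ($d = 12 - 0 = 12 + 0 = 12$)
$n{\left(O,F \right)} = -2$ ($n{\left(O,F \right)} = \frac{12}{-6} = 12 \left(- \frac{1}{6}\right) = -2$)
$\left(n{\left(-1,3 \right)} + 11\right)^{2} = \left(-2 + 11\right)^{2} = 9^{2} = 81$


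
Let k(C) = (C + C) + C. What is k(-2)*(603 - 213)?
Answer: -2340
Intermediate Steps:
k(C) = 3*C (k(C) = 2*C + C = 3*C)
k(-2)*(603 - 213) = (3*(-2))*(603 - 213) = -6*390 = -2340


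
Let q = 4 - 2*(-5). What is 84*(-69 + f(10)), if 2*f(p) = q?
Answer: -5208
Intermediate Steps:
q = 14 (q = 4 + 10 = 14)
f(p) = 7 (f(p) = (½)*14 = 7)
84*(-69 + f(10)) = 84*(-69 + 7) = 84*(-62) = -5208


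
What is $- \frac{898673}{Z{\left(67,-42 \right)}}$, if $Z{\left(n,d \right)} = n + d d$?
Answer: $- \frac{898673}{1831} \approx -490.81$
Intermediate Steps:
$Z{\left(n,d \right)} = n + d^{2}$
$- \frac{898673}{Z{\left(67,-42 \right)}} = - \frac{898673}{67 + \left(-42\right)^{2}} = - \frac{898673}{67 + 1764} = - \frac{898673}{1831}$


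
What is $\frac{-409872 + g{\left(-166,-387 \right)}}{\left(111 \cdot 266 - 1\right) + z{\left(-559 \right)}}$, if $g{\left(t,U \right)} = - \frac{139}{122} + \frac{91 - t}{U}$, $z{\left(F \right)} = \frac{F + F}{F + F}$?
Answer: $- \frac{19351781755}{1394040564} \approx -13.882$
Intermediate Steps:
$z{\left(F \right)} = 1$ ($z{\left(F \right)} = \frac{2 F}{2 F} = 2 F \frac{1}{2 F} = 1$)
$g{\left(t,U \right)} = - \frac{139}{122} + \frac{91 - t}{U}$ ($g{\left(t,U \right)} = \left(-139\right) \frac{1}{122} + \frac{91 - t}{U} = - \frac{139}{122} + \frac{91 - t}{U}$)
$\frac{-409872 + g{\left(-166,-387 \right)}}{\left(111 \cdot 266 - 1\right) + z{\left(-559 \right)}} = \frac{-409872 + \frac{91 - -166 - - \frac{53793}{122}}{-387}}{\left(111 \cdot 266 - 1\right) + 1} = \frac{-409872 - \frac{91 + 166 + \frac{53793}{122}}{387}}{\left(29526 - 1\right) + 1} = \frac{-409872 - \frac{85147}{47214}}{29525 + 1} = \frac{-409872 - \frac{85147}{47214}}{29526} = \left(- \frac{19351781755}{47214}\right) \frac{1}{29526} = - \frac{19351781755}{1394040564}$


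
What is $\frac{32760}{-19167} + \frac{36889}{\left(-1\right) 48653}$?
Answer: $- \frac{766974581}{310844017} \approx -2.4674$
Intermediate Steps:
$\frac{32760}{-19167} + \frac{36889}{\left(-1\right) 48653} = 32760 \left(- \frac{1}{19167}\right) + \frac{36889}{-48653} = - \frac{10920}{6389} + 36889 \left(- \frac{1}{48653}\right) = - \frac{10920}{6389} - \frac{36889}{48653} = - \frac{766974581}{310844017}$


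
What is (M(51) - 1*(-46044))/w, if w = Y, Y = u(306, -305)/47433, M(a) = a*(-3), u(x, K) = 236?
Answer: 2176747803/236 ≈ 9.2235e+6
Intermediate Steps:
M(a) = -3*a
Y = 236/47433 ≈ 0.0049754
w = 236/47433 ≈ 0.0049754
(M(51) - 1*(-46044))/w = (-3*51 - 1*(-46044))/(236/47433) = (-153 + 46044)*(47433/236) = 45891*(47433/236) = 2176747803/236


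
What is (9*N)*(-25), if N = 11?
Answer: -2475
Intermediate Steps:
(9*N)*(-25) = (9*11)*(-25) = 99*(-25) = -2475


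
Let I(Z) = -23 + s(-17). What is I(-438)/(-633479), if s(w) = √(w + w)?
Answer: 23/633479 - I*√34/633479 ≈ 3.6307e-5 - 9.2047e-6*I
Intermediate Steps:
s(w) = √2*√w (s(w) = √(2*w) = √2*√w)
I(Z) = -23 + I*√34 (I(Z) = -23 + √2*√(-17) = -23 + √2*(I*√17) = -23 + I*√34)
I(-438)/(-633479) = (-23 + I*√34)/(-633479) = (-23 + I*√34)*(-1/633479) = 23/633479 - I*√34/633479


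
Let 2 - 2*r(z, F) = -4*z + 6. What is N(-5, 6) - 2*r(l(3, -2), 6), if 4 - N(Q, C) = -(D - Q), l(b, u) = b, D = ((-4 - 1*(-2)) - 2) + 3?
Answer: 0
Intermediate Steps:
D = -1 (D = ((-4 + 2) - 2) + 3 = (-2 - 2) + 3 = -4 + 3 = -1)
r(z, F) = -2 + 2*z (r(z, F) = 1 - (-4*z + 6)/2 = 1 - (6 - 4*z)/2 = 1 + (-3 + 2*z) = -2 + 2*z)
N(Q, C) = 3 - Q (N(Q, C) = 4 - (-1)*(-1 - Q) = 4 - (1 + Q) = 4 + (-1 - Q) = 3 - Q)
N(-5, 6) - 2*r(l(3, -2), 6) = (3 - 1*(-5)) - 2*(-2 + 2*3) = (3 + 5) - 2*(-2 + 6) = 8 - 2*4 = 8 - 8 = 0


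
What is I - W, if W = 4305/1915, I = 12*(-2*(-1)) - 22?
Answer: -95/383 ≈ -0.24804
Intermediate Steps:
I = 2 (I = 12*2 - 22 = 24 - 22 = 2)
W = 861/383 (W = 4305*(1/1915) = 861/383 ≈ 2.2480)
I - W = 2 - 1*861/383 = 2 - 861/383 = -95/383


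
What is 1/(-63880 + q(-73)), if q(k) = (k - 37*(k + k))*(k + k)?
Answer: -1/841914 ≈ -1.1878e-6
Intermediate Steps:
q(k) = -146*k**2 (q(k) = (k - 74*k)*(2*k) = (-73*k)*(2*k) = -146*k**2)
1/(-63880 + q(-73)) = 1/(-63880 - 146*(-73)**2) = 1/(-63880 - 146*5329) = 1/(-63880 - 778034) = 1/(-841914) = -1/841914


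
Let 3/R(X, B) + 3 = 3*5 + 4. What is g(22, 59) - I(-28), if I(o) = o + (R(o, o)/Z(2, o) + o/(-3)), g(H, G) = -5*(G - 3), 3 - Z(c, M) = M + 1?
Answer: -125443/480 ≈ -261.34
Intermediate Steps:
Z(c, M) = 2 - M (Z(c, M) = 3 - (M + 1) = 3 - (1 + M) = 3 + (-1 - M) = 2 - M)
R(X, B) = 3/16 (R(X, B) = 3/(-3 + (3*5 + 4)) = 3/(-3 + (15 + 4)) = 3/(-3 + 19) = 3/16)
g(H, G) = 15 - 5*G (g(H, G) = -5*(-3 + G) = 15 - 5*G)
I(o) = 2*o/3 + 3/(16*(2 - o)) (I(o) = o + (3/(16*(2 - o)) + o/(-3)) = o + (3/(16*(2 - o)) + o*(-1/3)) = o + (3/(16*(2 - o)) - o/3) = o + (-o/3 + 3/(16*(2 - o))) = 2*o/3 + 3/(16*(2 - o)))
g(22, 59) - I(-28) = (15 - 5*59) - (-9 + 32*(-28)*(-2 - 28))/(48*(-2 - 28)) = (15 - 295) - (-9 + 32*(-28)*(-30))/(48*(-30)) = -280 - (-1)*(-9 + 26880)/(48*30) = -280 - (-1)*26871/(48*30) = -280 - 1*(-8957/480) = -280 + 8957/480 = -125443/480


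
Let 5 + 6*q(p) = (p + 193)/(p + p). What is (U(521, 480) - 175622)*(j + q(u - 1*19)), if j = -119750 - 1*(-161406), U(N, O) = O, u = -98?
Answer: -2560741461619/351 ≈ -7.2956e+9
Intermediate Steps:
q(p) = -⅚ + (193 + p)/(12*p) (q(p) = -⅚ + ((p + 193)/(p + p))/6 = -⅚ + ((193 + p)/((2*p)))/6 = -⅚ + ((193 + p)*(1/(2*p)))/6 = -⅚ + ((193 + p)/(2*p))/6 = -⅚ + (193 + p)/(12*p))
j = 41656 (j = -119750 + 161406 = 41656)
(U(521, 480) - 175622)*(j + q(u - 1*19)) = (480 - 175622)*(41656 + (193 - 9*(-98 - 1*19))/(12*(-98 - 1*19))) = -175142*(41656 + (193 - 9*(-98 - 19))/(12*(-98 - 19))) = -175142*(41656 + (1/12)*(193 - 9*(-117))/(-117)) = -175142*(41656 + (1/12)*(-1/117)*(193 + 1053)) = -175142*(41656 + (1/12)*(-1/117)*1246) = -175142*(41656 - 623/702) = -175142*29241889/702 = -2560741461619/351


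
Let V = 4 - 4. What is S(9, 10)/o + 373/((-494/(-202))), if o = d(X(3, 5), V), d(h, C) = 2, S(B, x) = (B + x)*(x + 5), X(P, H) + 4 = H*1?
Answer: 145741/494 ≈ 295.02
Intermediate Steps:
X(P, H) = -4 + H (X(P, H) = -4 + H*1 = -4 + H)
S(B, x) = (5 + x)*(B + x) (S(B, x) = (B + x)*(5 + x) = (5 + x)*(B + x))
V = 0
o = 2
S(9, 10)/o + 373/((-494/(-202))) = (10**2 + 5*9 + 5*10 + 9*10)/2 + 373/((-494/(-202))) = (100 + 45 + 50 + 90)*(1/2) + 373/((-494*(-1/202))) = 285*(1/2) + 373/(247/101) = 285/2 + 373*(101/247) = 285/2 + 37673/247 = 145741/494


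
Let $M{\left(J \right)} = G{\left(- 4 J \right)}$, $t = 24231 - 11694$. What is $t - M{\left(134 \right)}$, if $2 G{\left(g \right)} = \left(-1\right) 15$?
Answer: $\frac{25089}{2} \approx 12545.0$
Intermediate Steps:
$G{\left(g \right)} = - \frac{15}{2}$ ($G{\left(g \right)} = \frac{\left(-1\right) 15}{2} = \frac{1}{2} \left(-15\right) = - \frac{15}{2}$)
$t = 12537$
$M{\left(J \right)} = - \frac{15}{2}$
$t - M{\left(134 \right)} = 12537 - - \frac{15}{2} = 12537 + \frac{15}{2} = \frac{25089}{2}$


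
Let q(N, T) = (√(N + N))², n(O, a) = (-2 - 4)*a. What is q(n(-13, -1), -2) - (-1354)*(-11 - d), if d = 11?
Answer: -29776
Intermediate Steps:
n(O, a) = -6*a
q(N, T) = 2*N (q(N, T) = (√(2*N))² = (√2*√N)² = 2*N)
q(n(-13, -1), -2) - (-1354)*(-11 - d) = 2*(-6*(-1)) - (-1354)*(-11 - 1*11) = 2*6 - (-1354)*(-11 - 11) = 12 - (-1354)*(-22) = 12 - 1*29788 = 12 - 29788 = -29776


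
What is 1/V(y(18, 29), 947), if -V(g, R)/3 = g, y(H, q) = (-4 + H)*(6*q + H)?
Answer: -1/8064 ≈ -0.00012401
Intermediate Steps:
y(H, q) = (-4 + H)*(H + 6*q)
V(g, R) = -3*g
1/V(y(18, 29), 947) = 1/(-3*(18² - 24*29 - 4*18 + 6*18*29)) = 1/(-3*(324 - 696 - 72 + 3132)) = 1/(-3*2688) = 1/(-8064) = -1/8064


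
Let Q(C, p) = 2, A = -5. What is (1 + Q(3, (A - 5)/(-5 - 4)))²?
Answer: 9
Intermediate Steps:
(1 + Q(3, (A - 5)/(-5 - 4)))² = (1 + 2)² = 3² = 9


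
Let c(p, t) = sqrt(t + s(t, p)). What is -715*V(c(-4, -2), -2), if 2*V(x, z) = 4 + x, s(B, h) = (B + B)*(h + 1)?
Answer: -1430 - 715*sqrt(10)/2 ≈ -2560.5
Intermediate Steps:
s(B, h) = 2*B*(1 + h) (s(B, h) = (2*B)*(1 + h) = 2*B*(1 + h))
c(p, t) = sqrt(t + 2*t*(1 + p))
V(x, z) = 2 + x/2 (V(x, z) = (4 + x)/2 = 2 + x/2)
-715*V(c(-4, -2), -2) = -715*(2 + sqrt(-2*(3 + 2*(-4)))/2) = -715*(2 + sqrt(-2*(3 - 8))/2) = -715*(2 + sqrt(-2*(-5))/2) = -715*(2 + sqrt(10)/2) = -1430 - 715*sqrt(10)/2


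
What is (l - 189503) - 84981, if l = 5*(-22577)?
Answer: -387369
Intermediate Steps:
l = -112885
(l - 189503) - 84981 = (-112885 - 189503) - 84981 = -302388 - 84981 = -387369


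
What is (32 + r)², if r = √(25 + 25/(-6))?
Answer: 6269/6 + 160*√30/3 ≈ 1337.0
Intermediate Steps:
r = 5*√30/6 (r = √(25 + 25*(-⅙)) = √(25 - 25/6) = √(125/6) = 5*√30/6 ≈ 4.5644)
(32 + r)² = (32 + 5*√30/6)²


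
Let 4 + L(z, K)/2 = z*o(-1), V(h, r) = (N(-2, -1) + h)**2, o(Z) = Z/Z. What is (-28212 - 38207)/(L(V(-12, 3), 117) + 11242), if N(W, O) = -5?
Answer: -66419/11812 ≈ -5.6230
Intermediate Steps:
o(Z) = 1
V(h, r) = (-5 + h)**2
L(z, K) = -8 + 2*z (L(z, K) = -8 + 2*(z*1) = -8 + 2*z)
(-28212 - 38207)/(L(V(-12, 3), 117) + 11242) = (-28212 - 38207)/((-8 + 2*(-5 - 12)**2) + 11242) = -66419/((-8 + 2*(-17)**2) + 11242) = -66419/((-8 + 2*289) + 11242) = -66419/((-8 + 578) + 11242) = -66419/(570 + 11242) = -66419/11812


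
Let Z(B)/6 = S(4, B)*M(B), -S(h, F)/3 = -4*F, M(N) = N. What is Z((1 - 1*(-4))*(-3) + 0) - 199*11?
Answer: 14011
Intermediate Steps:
S(h, F) = 12*F (S(h, F) = -(-12)*F = 12*F)
Z(B) = 72*B² (Z(B) = 6*((12*B)*B) = 6*(12*B²) = 72*B²)
Z((1 - 1*(-4))*(-3) + 0) - 199*11 = 72*((1 - 1*(-4))*(-3) + 0)² - 199*11 = 72*((1 + 4)*(-3) + 0)² - 2189 = 72*(5*(-3) + 0)² - 2189 = 72*(-15 + 0)² - 2189 = 72*(-15)² - 2189 = 72*225 - 2189 = 16200 - 2189 = 14011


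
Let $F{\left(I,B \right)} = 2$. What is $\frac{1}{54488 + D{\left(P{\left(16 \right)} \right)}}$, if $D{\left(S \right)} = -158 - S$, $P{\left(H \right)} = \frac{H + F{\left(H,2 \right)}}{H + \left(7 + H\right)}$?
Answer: $\frac{13}{706284} \approx 1.8406 \cdot 10^{-5}$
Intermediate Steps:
$P{\left(H \right)} = \frac{2 + H}{7 + 2 H}$ ($P{\left(H \right)} = \frac{H + 2}{H + \left(7 + H\right)} = \frac{2 + H}{7 + 2 H}$)
$\frac{1}{54488 + D{\left(P{\left(16 \right)} \right)}} = \frac{1}{54488 - \left(158 + \frac{2 + 16}{7 + 2 \cdot 16}\right)} = \frac{1}{54488 - \left(158 + \frac{1}{7 + 32} \cdot 18\right)} = \frac{1}{54488 - \left(158 + \frac{1}{39} \cdot 18\right)} = \frac{1}{54488 - \frac{2060}{13}} = \frac{1}{\frac{706284}{13}} = \frac{13}{706284}$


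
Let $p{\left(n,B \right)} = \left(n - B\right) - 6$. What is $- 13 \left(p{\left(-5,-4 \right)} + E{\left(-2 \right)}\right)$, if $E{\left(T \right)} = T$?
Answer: $117$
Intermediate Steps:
$p{\left(n,B \right)} = -6 + n - B$ ($p{\left(n,B \right)} = \left(n - B\right) - 6 = -6 + n - B$)
$- 13 \left(p{\left(-5,-4 \right)} + E{\left(-2 \right)}\right) = - 13 \left(\left(-6 - 5 - -4\right) - 2\right) = - 13 \left(\left(-6 - 5 + 4\right) - 2\right) = - 13 \left(-7 - 2\right) = \left(-13\right) \left(-9\right) = 117$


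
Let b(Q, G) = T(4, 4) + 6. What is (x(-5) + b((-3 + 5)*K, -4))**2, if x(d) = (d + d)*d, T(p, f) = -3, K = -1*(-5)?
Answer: 2809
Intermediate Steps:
K = 5
b(Q, G) = 3 (b(Q, G) = -3 + 6 = 3)
x(d) = 2*d**2 (x(d) = (2*d)*d = 2*d**2)
(x(-5) + b((-3 + 5)*K, -4))**2 = (2*(-5)**2 + 3)**2 = (2*25 + 3)**2 = (50 + 3)**2 = 53**2 = 2809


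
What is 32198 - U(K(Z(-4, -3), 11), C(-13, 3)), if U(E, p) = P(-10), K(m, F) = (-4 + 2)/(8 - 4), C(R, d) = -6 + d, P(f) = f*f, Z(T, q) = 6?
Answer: 32098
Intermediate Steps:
P(f) = f²
K(m, F) = -½ (K(m, F) = -2/4 = -2*¼ = -½)
U(E, p) = 100 (U(E, p) = (-10)² = 100)
32198 - U(K(Z(-4, -3), 11), C(-13, 3)) = 32198 - 1*100 = 32198 - 100 = 32098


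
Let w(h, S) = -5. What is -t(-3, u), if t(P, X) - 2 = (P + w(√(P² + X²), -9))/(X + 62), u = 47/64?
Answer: -7518/4015 ≈ -1.8725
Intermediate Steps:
u = 47/64 (u = 47*(1/64) = 47/64 ≈ 0.73438)
t(P, X) = 2 + (-5 + P)/(62 + X) (t(P, X) = 2 + (P - 5)/(X + 62) = 2 + (-5 + P)/(62 + X))
-t(-3, u) = -(119 - 3 + 2*(47/64))/(62 + 47/64) = -(119 - 3 + 47/32)/4015/64 = -64*3759/(4015*32) = -1*7518/4015 = -7518/4015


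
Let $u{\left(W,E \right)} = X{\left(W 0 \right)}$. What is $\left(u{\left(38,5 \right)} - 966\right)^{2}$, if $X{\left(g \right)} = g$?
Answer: $933156$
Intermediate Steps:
$u{\left(W,E \right)} = 0$ ($u{\left(W,E \right)} = W 0 = 0$)
$\left(u{\left(38,5 \right)} - 966\right)^{2} = \left(0 - 966\right)^{2} = \left(-966\right)^{2} = 933156$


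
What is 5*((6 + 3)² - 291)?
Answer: -1050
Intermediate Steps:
5*((6 + 3)² - 291) = 5*(9² - 291) = 5*(81 - 291) = 5*(-210) = -1050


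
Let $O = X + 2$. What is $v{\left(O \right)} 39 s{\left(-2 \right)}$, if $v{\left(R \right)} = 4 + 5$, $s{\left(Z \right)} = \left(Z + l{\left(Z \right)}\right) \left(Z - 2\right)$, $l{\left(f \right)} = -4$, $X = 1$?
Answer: $8424$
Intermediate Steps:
$s{\left(Z \right)} = \left(-4 + Z\right) \left(-2 + Z\right)$ ($s{\left(Z \right)} = \left(Z - 4\right) \left(Z - 2\right) = \left(-4 + Z\right) \left(-2 + Z\right)$)
$O = 3$ ($O = 1 + 2 = 3$)
$v{\left(R \right)} = 9$
$v{\left(O \right)} 39 s{\left(-2 \right)} = 9 \cdot 39 \left(8 + \left(-2\right)^{2} - -12\right) = 351 \left(8 + 4 + 12\right) = 351 \cdot 24 = 8424$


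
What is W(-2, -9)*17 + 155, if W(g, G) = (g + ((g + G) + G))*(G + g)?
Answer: 4269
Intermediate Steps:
W(g, G) = (G + g)*(2*G + 2*g) (W(g, G) = (g + ((G + g) + G))*(G + g) = (g + (g + 2*G))*(G + g) = (2*G + 2*g)*(G + g) = (G + g)*(2*G + 2*g))
W(-2, -9)*17 + 155 = (2*(-9)² + 2*(-2)² + 4*(-9)*(-2))*17 + 155 = (2*81 + 2*4 + 72)*17 + 155 = (162 + 8 + 72)*17 + 155 = 242*17 + 155 = 4114 + 155 = 4269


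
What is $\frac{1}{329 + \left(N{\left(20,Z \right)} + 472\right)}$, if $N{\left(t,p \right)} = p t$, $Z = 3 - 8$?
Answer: $\frac{1}{701} \approx 0.0014265$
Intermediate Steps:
$Z = -5$
$\frac{1}{329 + \left(N{\left(20,Z \right)} + 472\right)} = \frac{1}{329 + \left(\left(-5\right) 20 + 472\right)} = \frac{1}{329 + \left(-100 + 472\right)} = \frac{1}{329 + 372} = \frac{1}{701}$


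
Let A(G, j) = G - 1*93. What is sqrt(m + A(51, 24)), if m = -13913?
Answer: I*sqrt(13955) ≈ 118.13*I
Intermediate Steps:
A(G, j) = -93 + G (A(G, j) = G - 93 = -93 + G)
sqrt(m + A(51, 24)) = sqrt(-13913 + (-93 + 51)) = sqrt(-13913 - 42) = sqrt(-13955) = I*sqrt(13955)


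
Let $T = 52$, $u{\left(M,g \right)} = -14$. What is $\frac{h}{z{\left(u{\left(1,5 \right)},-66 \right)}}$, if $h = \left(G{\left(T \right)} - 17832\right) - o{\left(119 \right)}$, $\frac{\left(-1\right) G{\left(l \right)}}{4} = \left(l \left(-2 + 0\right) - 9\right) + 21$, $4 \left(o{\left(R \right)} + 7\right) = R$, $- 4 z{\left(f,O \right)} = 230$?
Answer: $\frac{69947}{230} \approx 304.12$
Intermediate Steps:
$z{\left(f,O \right)} = - \frac{115}{2}$ ($z{\left(f,O \right)} = \left(- \frac{1}{4}\right) 230 = - \frac{115}{2}$)
$o{\left(R \right)} = -7 + \frac{R}{4}$
$G{\left(l \right)} = -48 + 8 l$ ($G{\left(l \right)} = - 4 \left(\left(l \left(-2 + 0\right) - 9\right) + 21\right) = - 4 \left(\left(l \left(-2\right) - 9\right) + 21\right) = - 4 \left(\left(- 2 l - 9\right) + 21\right) = - 4 \left(\left(-9 - 2 l\right) + 21\right) = - 4 \left(12 - 2 l\right) = -48 + 8 l$)
$h = - \frac{69947}{4}$ ($h = \left(\left(-48 + 8 \cdot 52\right) - 17832\right) - \left(-7 + \frac{1}{4} \cdot 119\right) = \left(\left(-48 + 416\right) - 17832\right) - \left(-7 + \frac{119}{4}\right) = \left(368 - 17832\right) - \frac{91}{4} = -17464 - \frac{91}{4} = - \frac{69947}{4} \approx -17487.0$)
$\frac{h}{z{\left(u{\left(1,5 \right)},-66 \right)}} = - \frac{69947}{4 \left(- \frac{115}{2}\right)} = \left(- \frac{69947}{4}\right) \left(- \frac{2}{115}\right) = \frac{69947}{230}$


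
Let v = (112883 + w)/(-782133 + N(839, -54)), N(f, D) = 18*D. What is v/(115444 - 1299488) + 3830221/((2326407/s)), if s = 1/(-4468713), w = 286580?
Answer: 2415006477692837/38712984210677298830580 ≈ 6.2382e-8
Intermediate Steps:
s = -1/4468713 ≈ -2.2378e-7
v = -399463/783105 (v = (112883 + 286580)/(-782133 + 18*(-54)) = 399463/(-782133 - 972) = 399463/(-783105) = 399463*(-1/783105) = -399463/783105 ≈ -0.51010)
v/(115444 - 1299488) + 3830221/((2326407/s)) = -399463/(783105*(115444 - 1299488)) + 3830221/((2326407/(-1/4468713))) = -399463/783105/(-1184044) + 3830221/((2326407*(-4468713))) = -399463/783105*(-1/1184044) + 3830221/(-10396045204191) = 399463/927230776620 + 3830221*(-1/10396045204191) = 399463/927230776620 - 3830221/10396045204191 = 2415006477692837/38712984210677298830580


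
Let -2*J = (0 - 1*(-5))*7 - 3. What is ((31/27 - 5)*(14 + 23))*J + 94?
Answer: 64106/27 ≈ 2374.3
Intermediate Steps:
J = -16 (J = -((0 - 1*(-5))*7 - 3)/2 = -((0 + 5)*7 - 3)/2 = -(5*7 - 3)/2 = -(35 - 3)/2 = -1/2*32 = -16)
((31/27 - 5)*(14 + 23))*J + 94 = ((31/27 - 5)*(14 + 23))*(-16) + 94 = ((31*(1/27) - 5)*37)*(-16) + 94 = ((31/27 - 5)*37)*(-16) + 94 = -104/27*37*(-16) + 94 = -3848/27*(-16) + 94 = 61568/27 + 94 = 64106/27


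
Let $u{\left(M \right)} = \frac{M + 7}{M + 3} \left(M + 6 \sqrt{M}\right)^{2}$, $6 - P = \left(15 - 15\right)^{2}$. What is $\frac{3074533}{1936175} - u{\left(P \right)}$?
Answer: $- \frac{701693167}{1936175} - 104 \sqrt{6} \approx -617.16$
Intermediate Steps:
$P = 6$ ($P = 6 - \left(15 - 15\right)^{2} = 6 - 0^{2} = 6 - 0 = 6 + 0 = 6$)
$u{\left(M \right)} = \frac{\left(M + 6 \sqrt{M}\right)^{2} \left(7 + M\right)}{3 + M}$ ($u{\left(M \right)} = \frac{7 + M}{3 + M} \left(M + 6 \sqrt{M}\right)^{2} = \frac{\left(M + 6 \sqrt{M}\right)^{2} \left(7 + M\right)}{3 + M}$)
$\frac{3074533}{1936175} - u{\left(P \right)} = \frac{3074533}{1936175} - \frac{\left(6 + 6 \sqrt{6}\right)^{2} \left(7 + 6\right)}{3 + 6} = 3074533 \cdot \frac{1}{1936175} - \frac{1}{9} \left(6 + 6 \sqrt{6}\right)^{2} \cdot 13 = \frac{3074533}{1936175} - \frac{1}{9} \left(6 + 6 \sqrt{6}\right)^{2} \cdot 13 = \frac{3074533}{1936175} - \frac{13 \left(6 + 6 \sqrt{6}\right)^{2}}{9}$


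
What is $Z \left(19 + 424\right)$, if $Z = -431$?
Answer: $-190933$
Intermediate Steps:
$Z \left(19 + 424\right) = - 431 \left(19 + 424\right) = \left(-431\right) 443 = -190933$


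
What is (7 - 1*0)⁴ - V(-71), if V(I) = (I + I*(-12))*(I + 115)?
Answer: -31963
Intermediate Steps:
V(I) = -11*I*(115 + I) (V(I) = (I - 12*I)*(115 + I) = (-11*I)*(115 + I) = -11*I*(115 + I))
(7 - 1*0)⁴ - V(-71) = (7 - 1*0)⁴ - (-11)*(-71)*(115 - 71) = (7 + 0)⁴ - (-11)*(-71)*44 = 7⁴ - 1*34364 = 2401 - 34364 = -31963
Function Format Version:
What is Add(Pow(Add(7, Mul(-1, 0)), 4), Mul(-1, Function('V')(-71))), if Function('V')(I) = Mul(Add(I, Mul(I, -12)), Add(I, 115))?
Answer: -31963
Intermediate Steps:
Function('V')(I) = Mul(-11, I, Add(115, I)) (Function('V')(I) = Mul(Add(I, Mul(-12, I)), Add(115, I)) = Mul(Mul(-11, I), Add(115, I)) = Mul(-11, I, Add(115, I)))
Add(Pow(Add(7, Mul(-1, 0)), 4), Mul(-1, Function('V')(-71))) = Add(Pow(Add(7, Mul(-1, 0)), 4), Mul(-1, Mul(-11, -71, Add(115, -71)))) = Add(Pow(Add(7, 0), 4), Mul(-1, Mul(-11, -71, 44))) = Add(Pow(7, 4), Mul(-1, 34364)) = Add(2401, -34364) = -31963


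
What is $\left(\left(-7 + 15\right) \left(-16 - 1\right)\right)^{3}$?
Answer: $-2515456$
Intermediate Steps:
$\left(\left(-7 + 15\right) \left(-16 - 1\right)\right)^{3} = \left(8 \left(-17\right)\right)^{3} = \left(-136\right)^{3} = -2515456$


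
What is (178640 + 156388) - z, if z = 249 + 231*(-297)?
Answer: 403386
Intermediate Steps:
z = -68358 (z = 249 - 68607 = -68358)
(178640 + 156388) - z = (178640 + 156388) - 1*(-68358) = 335028 + 68358 = 403386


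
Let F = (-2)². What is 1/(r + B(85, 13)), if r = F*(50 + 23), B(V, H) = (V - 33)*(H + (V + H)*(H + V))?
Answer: 1/500376 ≈ 1.9985e-6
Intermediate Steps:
F = 4
B(V, H) = (-33 + V)*(H + (H + V)²) (B(V, H) = (-33 + V)*(H + (H + V)*(H + V)) = (-33 + V)*(H + (H + V)²))
r = 292 (r = 4*(50 + 23) = 4*73 = 292)
1/(r + B(85, 13)) = 1/(292 + (-33*13 - 33*(13 + 85)² + 13*85 + 85*(13 + 85)²)) = 1/(292 + (-429 - 33*98² + 1105 + 85*98²)) = 1/(292 + (-429 - 33*9604 + 1105 + 85*9604)) = 1/(292 + (-429 - 316932 + 1105 + 816340)) = 1/(292 + 500084) = 1/500376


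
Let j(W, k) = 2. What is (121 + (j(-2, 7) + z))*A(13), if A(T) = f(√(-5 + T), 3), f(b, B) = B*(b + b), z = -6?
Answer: 1404*√2 ≈ 1985.6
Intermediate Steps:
f(b, B) = 2*B*b (f(b, B) = B*(2*b) = 2*B*b)
A(T) = 6*√(-5 + T) (A(T) = 2*3*√(-5 + T) = 6*√(-5 + T))
(121 + (j(-2, 7) + z))*A(13) = (121 + (2 - 6))*(6*√(-5 + 13)) = (121 - 4)*(6*√8) = 117*(6*(2*√2)) = 117*(12*√2) = 1404*√2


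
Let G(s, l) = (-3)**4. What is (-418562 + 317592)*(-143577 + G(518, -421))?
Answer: 14488791120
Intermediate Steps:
G(s, l) = 81
(-418562 + 317592)*(-143577 + G(518, -421)) = (-418562 + 317592)*(-143577 + 81) = -100970*(-143496) = 14488791120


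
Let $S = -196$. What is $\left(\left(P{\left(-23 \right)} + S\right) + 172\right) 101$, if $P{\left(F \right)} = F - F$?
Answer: $-2424$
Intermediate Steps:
$P{\left(F \right)} = 0$
$\left(\left(P{\left(-23 \right)} + S\right) + 172\right) 101 = \left(\left(0 - 196\right) + 172\right) 101 = \left(-196 + 172\right) 101 = \left(-24\right) 101 = -2424$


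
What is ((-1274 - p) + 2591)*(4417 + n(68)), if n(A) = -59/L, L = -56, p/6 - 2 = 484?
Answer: -395610189/56 ≈ -7.0645e+6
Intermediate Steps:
p = 2916 (p = 12 + 6*484 = 12 + 2904 = 2916)
n(A) = 59/56 (n(A) = -59/(-56) = -59*(-1/56) = 59/56)
((-1274 - p) + 2591)*(4417 + n(68)) = ((-1274 - 1*2916) + 2591)*(4417 + 59/56) = ((-1274 - 2916) + 2591)*(247411/56) = (-4190 + 2591)*(247411/56) = -1599*247411/56 = -395610189/56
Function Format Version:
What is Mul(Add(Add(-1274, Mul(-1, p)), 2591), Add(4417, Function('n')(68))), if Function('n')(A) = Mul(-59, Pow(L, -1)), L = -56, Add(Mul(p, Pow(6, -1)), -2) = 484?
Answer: Rational(-395610189, 56) ≈ -7.0645e+6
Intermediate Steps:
p = 2916 (p = Add(12, Mul(6, 484)) = Add(12, 2904) = 2916)
Function('n')(A) = Rational(59, 56) (Function('n')(A) = Mul(-59, Pow(-56, -1)) = Mul(-59, Rational(-1, 56)) = Rational(59, 56))
Mul(Add(Add(-1274, Mul(-1, p)), 2591), Add(4417, Function('n')(68))) = Mul(Add(Add(-1274, Mul(-1, 2916)), 2591), Add(4417, Rational(59, 56))) = Mul(Add(Add(-1274, -2916), 2591), Rational(247411, 56)) = Mul(Add(-4190, 2591), Rational(247411, 56)) = Mul(-1599, Rational(247411, 56)) = Rational(-395610189, 56)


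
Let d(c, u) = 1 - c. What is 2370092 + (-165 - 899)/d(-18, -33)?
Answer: 2370036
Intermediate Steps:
2370092 + (-165 - 899)/d(-18, -33) = 2370092 + (-165 - 899)/(1 - 1*(-18)) = 2370092 - 1064/(1 + 18) = 2370092 - 1064/19 = 2370092 + (1/19)*(-1064) = 2370092 - 56 = 2370036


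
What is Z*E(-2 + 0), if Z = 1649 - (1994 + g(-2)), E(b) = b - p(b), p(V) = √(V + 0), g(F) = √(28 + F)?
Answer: (2 + I*√2)*(345 + √26) ≈ 700.2 + 495.11*I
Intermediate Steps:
p(V) = √V
E(b) = b - √b
Z = -345 - √26 (Z = 1649 - (1994 + √(28 - 2)) = 1649 - (1994 + √26) = 1649 + (-1994 - √26) = -345 - √26 ≈ -350.10)
Z*E(-2 + 0) = (-345 - √26)*((-2 + 0) - √(-2 + 0)) = (-345 - √26)*(-2 - √(-2)) = (-345 - √26)*(-2 - I*√2)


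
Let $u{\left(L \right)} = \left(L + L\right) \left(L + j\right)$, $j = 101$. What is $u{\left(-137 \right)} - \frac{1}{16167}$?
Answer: $\frac{159471287}{16167} \approx 9864.0$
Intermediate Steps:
$u{\left(L \right)} = 2 L \left(101 + L\right)$ ($u{\left(L \right)} = \left(L + L\right) \left(L + 101\right) = 2 L \left(101 + L\right)$)
$u{\left(-137 \right)} - \frac{1}{16167} = 2 \left(-137\right) \left(101 - 137\right) - \frac{1}{16167} = 2 \left(-137\right) \left(-36\right) - \frac{1}{16167} = 9864 - \frac{1}{16167} = \frac{159471287}{16167}$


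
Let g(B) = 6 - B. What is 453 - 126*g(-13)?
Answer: -1941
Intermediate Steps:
453 - 126*g(-13) = 453 - 126*(6 - 1*(-13)) = 453 - 126*(6 + 13) = 453 - 126*19 = 453 - 2394 = -1941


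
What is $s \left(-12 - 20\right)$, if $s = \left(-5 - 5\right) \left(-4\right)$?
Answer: $-1280$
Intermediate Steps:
$s = 40$ ($s = \left(-10\right) \left(-4\right) = 40$)
$s \left(-12 - 20\right) = 40 \left(-12 - 20\right) = 40 \left(-32\right) = -1280$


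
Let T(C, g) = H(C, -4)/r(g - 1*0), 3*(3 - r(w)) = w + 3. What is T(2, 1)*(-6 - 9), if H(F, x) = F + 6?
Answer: -72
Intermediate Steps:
r(w) = 2 - w/3 (r(w) = 3 - (w + 3)/3 = 3 - (3 + w)/3 = 3 + (-1 - w/3) = 2 - w/3)
H(F, x) = 6 + F
T(C, g) = (6 + C)/(2 - g/3) (T(C, g) = (6 + C)/(2 - (g - 1*0)/3) = (6 + C)/(2 - (g + 0)/3) = (6 + C)/(2 - g/3))
T(2, 1)*(-6 - 9) = (3*(-6 - 1*2)/(-6 + 1))*(-6 - 9) = (3*(-6 - 2)/(-5))*(-15) = (3*(-⅕)*(-8))*(-15) = (24/5)*(-15) = -72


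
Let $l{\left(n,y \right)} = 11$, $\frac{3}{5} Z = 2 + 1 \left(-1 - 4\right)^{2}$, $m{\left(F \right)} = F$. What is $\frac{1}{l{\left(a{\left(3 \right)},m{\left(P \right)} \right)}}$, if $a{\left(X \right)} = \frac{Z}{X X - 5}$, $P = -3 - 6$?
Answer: $\frac{1}{11} \approx 0.090909$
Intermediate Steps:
$P = -9$ ($P = -3 - 6 = -9$)
$Z = 45$ ($Z = \frac{5 \left(2 + 1 \left(-1 - 4\right)^{2}\right)}{3} = \frac{5 \left(2 + 1 \left(-5\right)^{2}\right)}{3} = \frac{5 \left(2 + 1 \cdot 25\right)}{3} = \frac{5 \left(2 + 25\right)}{3} = \frac{5}{3} \cdot 27 = 45$)
$a{\left(X \right)} = \frac{45}{-5 + X^{2}}$ ($a{\left(X \right)} = \frac{45}{X X - 5} = \frac{45}{X^{2} - 5} = \frac{45}{-5 + X^{2}}$)
$\frac{1}{l{\left(a{\left(3 \right)},m{\left(P \right)} \right)}} = \frac{1}{11}$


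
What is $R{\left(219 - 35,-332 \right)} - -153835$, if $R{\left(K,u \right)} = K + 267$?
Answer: $154286$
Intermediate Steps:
$R{\left(K,u \right)} = 267 + K$
$R{\left(219 - 35,-332 \right)} - -153835 = \left(267 + \left(219 - 35\right)\right) - -153835 = \left(267 + \left(219 - 35\right)\right) + 153835 = \left(267 + 184\right) + 153835 = 451 + 153835 = 154286$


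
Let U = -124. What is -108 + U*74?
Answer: -9284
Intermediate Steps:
-108 + U*74 = -108 - 124*74 = -108 - 9176 = -9284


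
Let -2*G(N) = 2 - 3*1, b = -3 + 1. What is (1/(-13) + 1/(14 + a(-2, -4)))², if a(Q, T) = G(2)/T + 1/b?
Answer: 9/1934881 ≈ 4.6514e-6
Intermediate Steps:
b = -2
G(N) = ½ (G(N) = -(2 - 3*1)/2 = -(2 - 3)/2 = -½*(-1) = ½)
a(Q, T) = -½ + 1/(2*T) (a(Q, T) = 1/(2*T) + 1/(-2) = 1/(2*T) + 1*(-½) = 1/(2*T) - ½ = -½ + 1/(2*T))
(1/(-13) + 1/(14 + a(-2, -4)))² = (1/(-13) + 1/(14 + (½)*(1 - 1*(-4))/(-4)))² = (-1/13 + 1/(14 + (½)*(-¼)*(1 + 4)))² = (-1/13 + 1/(14 + (½)*(-¼)*5))² = (-1/13 + 1/(14 - 5/8))² = (-1/13 + 1/(107/8))² = (-1/13 + 8/107)² = (-3/1391)² = 9/1934881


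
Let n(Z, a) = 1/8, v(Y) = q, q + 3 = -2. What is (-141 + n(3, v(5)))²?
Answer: 1270129/64 ≈ 19846.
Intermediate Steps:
q = -5 (q = -3 - 2 = -5)
v(Y) = -5
n(Z, a) = ⅛
(-141 + n(3, v(5)))² = (-141 + ⅛)² = (-1127/8)² = 1270129/64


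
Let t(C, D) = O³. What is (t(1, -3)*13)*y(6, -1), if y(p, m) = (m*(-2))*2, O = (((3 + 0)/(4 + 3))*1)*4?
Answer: 89856/343 ≈ 261.97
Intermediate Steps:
O = 12/7 (O = ((3/7)*1)*4 = (3/7)*4 = 12/7 ≈ 1.7143)
y(p, m) = -4*m (y(p, m) = -2*m*2 = -4*m)
t(C, D) = 1728/343 (t(C, D) = (12/7)³ = 1728/343)
(t(1, -3)*13)*y(6, -1) = ((1728/343)*13)*(-4*(-1)) = (22464/343)*4 = 89856/343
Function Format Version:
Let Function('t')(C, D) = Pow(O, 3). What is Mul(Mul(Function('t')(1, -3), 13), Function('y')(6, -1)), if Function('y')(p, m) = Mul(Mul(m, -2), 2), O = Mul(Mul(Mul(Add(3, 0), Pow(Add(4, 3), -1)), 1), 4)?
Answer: Rational(89856, 343) ≈ 261.97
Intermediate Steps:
O = Rational(12, 7) (O = Mul(Mul(Mul(3, Pow(7, -1)), 1), 4) = Mul(Mul(Mul(3, Rational(1, 7)), 1), 4) = Mul(Mul(Rational(3, 7), 1), 4) = Mul(Rational(3, 7), 4) = Rational(12, 7) ≈ 1.7143)
Function('y')(p, m) = Mul(-4, m) (Function('y')(p, m) = Mul(Mul(-2, m), 2) = Mul(-4, m))
Function('t')(C, D) = Rational(1728, 343) (Function('t')(C, D) = Pow(Rational(12, 7), 3) = Rational(1728, 343))
Mul(Mul(Function('t')(1, -3), 13), Function('y')(6, -1)) = Mul(Mul(Rational(1728, 343), 13), Mul(-4, -1)) = Mul(Rational(22464, 343), 4) = Rational(89856, 343)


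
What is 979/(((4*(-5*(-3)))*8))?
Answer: 979/480 ≈ 2.0396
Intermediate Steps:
979/(((4*(-5*(-3)))*8)) = 979/(((4*15)*8)) = 979/((60*8)) = 979/480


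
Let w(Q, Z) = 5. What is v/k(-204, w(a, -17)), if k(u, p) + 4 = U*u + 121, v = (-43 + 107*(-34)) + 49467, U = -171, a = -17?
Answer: 15262/11667 ≈ 1.3081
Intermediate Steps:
v = 45786 (v = (-43 - 3638) + 49467 = -3681 + 49467 = 45786)
k(u, p) = 117 - 171*u (k(u, p) = -4 + (-171*u + 121) = -4 + (121 - 171*u) = 117 - 171*u)
v/k(-204, w(a, -17)) = 45786/(117 - 171*(-204)) = 45786/(117 + 34884) = 45786/35001 = 45786*(1/35001) = 15262/11667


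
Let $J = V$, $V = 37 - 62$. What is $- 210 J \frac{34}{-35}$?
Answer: $-5100$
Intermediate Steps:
$V = -25$
$J = -25$
$- 210 J \frac{34}{-35} = \left(-210\right) \left(-25\right) \frac{34}{-35} = 5250 \cdot 34 \left(- \frac{1}{35}\right) = 5250 \left(- \frac{34}{35}\right) = -5100$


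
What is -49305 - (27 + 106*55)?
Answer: -55162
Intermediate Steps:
-49305 - (27 + 106*55) = -49305 - (27 + 5830) = -49305 - 1*5857 = -49305 - 5857 = -55162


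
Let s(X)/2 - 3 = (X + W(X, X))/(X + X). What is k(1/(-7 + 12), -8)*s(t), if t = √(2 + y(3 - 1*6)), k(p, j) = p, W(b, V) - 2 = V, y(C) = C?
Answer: 8/5 - 2*I/5 ≈ 1.6 - 0.4*I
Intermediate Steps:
W(b, V) = 2 + V
t = I (t = √(2 + (3 - 1*6)) = √(2 + (3 - 6)) = √(2 - 3) = √(-1) = I ≈ 1.0*I)
s(X) = 6 + (2 + 2*X)/X (s(X) = 6 + 2*((X + (2 + X))/(X + X)) = 6 + 2*((2 + 2*X)/((2*X))) = 6 + 2*((2 + 2*X)*(1/(2*X))) = 6 + 2*((2 + 2*X)/(2*X)) = 6 + (2 + 2*X)/X)
k(1/(-7 + 12), -8)*s(t) = (8 + 2/I)/(-7 + 12) = (8 + 2*(-I))/5 = (8 - 2*I)/5 = 8/5 - 2*I/5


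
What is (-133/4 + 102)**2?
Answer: 75625/16 ≈ 4726.6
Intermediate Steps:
(-133/4 + 102)**2 = (275/4)**2 = 75625/16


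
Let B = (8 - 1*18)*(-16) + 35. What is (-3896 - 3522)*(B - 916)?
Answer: 5348378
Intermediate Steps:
B = 195 (B = (8 - 18)*(-16) + 35 = -10*(-16) + 35 = 160 + 35 = 195)
(-3896 - 3522)*(B - 916) = (-3896 - 3522)*(195 - 916) = -7418*(-721) = 5348378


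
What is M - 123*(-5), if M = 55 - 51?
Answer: 619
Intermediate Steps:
M = 4
M - 123*(-5) = 4 - 123*(-5) = 4 + 615 = 619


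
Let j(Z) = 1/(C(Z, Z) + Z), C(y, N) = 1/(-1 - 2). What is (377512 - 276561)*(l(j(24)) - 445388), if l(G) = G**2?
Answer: -226655275954949/5041 ≈ -4.4962e+10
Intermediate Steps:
C(y, N) = -1/3 (C(y, N) = 1/(-3) = -1/3)
j(Z) = 1/(-1/3 + Z)
(377512 - 276561)*(l(j(24)) - 445388) = (377512 - 276561)*((3/(-1 + 3*24))**2 - 445388) = 100951*((3/(-1 + 72))**2 - 445388) = 100951*((3/71)**2 - 445388) = 100951*(9/5041 - 445388) = 100951*(-2245200899/5041) = -226655275954949/5041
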